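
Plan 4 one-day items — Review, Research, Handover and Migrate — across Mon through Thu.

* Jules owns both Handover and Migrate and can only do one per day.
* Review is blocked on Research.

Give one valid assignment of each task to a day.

Review -> Tue, Research -> Mon, Migrate -> Tue, Handover -> Mon

Checking: Research(Mon) before Review(Tue); Handover(Mon) != Migrate(Tue).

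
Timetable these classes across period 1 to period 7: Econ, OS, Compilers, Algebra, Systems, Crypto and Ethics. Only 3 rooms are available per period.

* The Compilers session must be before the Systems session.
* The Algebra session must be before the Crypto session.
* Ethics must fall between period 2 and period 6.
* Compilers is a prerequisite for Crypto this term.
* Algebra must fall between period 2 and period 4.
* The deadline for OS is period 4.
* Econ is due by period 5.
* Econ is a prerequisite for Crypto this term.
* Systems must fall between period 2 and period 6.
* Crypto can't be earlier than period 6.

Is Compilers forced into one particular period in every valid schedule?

Compilers can be period 1 (e.g. Ethics -> period 2; OS -> period 1; Systems -> period 2; Algebra -> period 2; Econ -> period 1; Compilers -> period 1; Crypto -> period 6) or period 2 (e.g. Systems in period 3, OS in period 1, Econ in period 1, Ethics in period 2, Algebra in period 2, Crypto in period 6, Compilers in period 2).

No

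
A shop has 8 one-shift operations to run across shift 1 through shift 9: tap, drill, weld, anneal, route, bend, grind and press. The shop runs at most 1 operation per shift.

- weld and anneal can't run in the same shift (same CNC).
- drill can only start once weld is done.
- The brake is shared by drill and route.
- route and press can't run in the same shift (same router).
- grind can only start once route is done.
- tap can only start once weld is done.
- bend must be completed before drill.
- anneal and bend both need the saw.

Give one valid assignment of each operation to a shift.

drill=shift 3; anneal=shift 7; grind=shift 6; tap=shift 4; bend=shift 2; weld=shift 1; route=shift 5; press=shift 8

Checking: bend(shift 2) before drill(shift 3); weld(shift 1) before tap(shift 4); weld(shift 1) before drill(shift 3); route(shift 5) before grind(shift 6); drill(shift 3) != route(shift 5); weld(shift 1) != anneal(shift 7); anneal(shift 7) != bend(shift 2); route(shift 5) != press(shift 8); max 1 per shift (cap 1).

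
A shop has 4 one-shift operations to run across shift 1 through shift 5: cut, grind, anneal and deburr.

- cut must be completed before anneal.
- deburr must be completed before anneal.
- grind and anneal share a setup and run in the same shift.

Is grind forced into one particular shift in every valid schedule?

No

grind can be shift 2 (e.g. deburr -> shift 1; anneal -> shift 2; cut -> shift 1; grind -> shift 2) or shift 3 (e.g. grind in shift 3, anneal in shift 3, deburr in shift 1, cut in shift 1).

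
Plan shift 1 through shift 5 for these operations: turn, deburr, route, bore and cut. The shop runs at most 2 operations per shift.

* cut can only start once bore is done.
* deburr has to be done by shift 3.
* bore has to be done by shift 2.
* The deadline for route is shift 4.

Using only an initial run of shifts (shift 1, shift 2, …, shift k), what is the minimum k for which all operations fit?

The precedence chain requires at least 2 distinct shifts.
With at most 2 per shift and 5 operations, at least 3 shifts are needed.
3 works (last occupied shift: shift 3): for example bore -> shift 1, turn -> shift 1, route -> shift 3, cut -> shift 2, deburr -> shift 2.

3 shifts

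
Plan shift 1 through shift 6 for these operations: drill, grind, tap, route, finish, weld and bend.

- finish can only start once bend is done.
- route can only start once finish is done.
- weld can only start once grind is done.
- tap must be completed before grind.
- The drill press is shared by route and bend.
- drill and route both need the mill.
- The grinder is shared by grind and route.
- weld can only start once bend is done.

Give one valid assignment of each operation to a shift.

tap=shift 1; weld=shift 3; finish=shift 2; route=shift 3; grind=shift 2; bend=shift 1; drill=shift 1

Checking: bend(shift 1) before finish(shift 2); bend(shift 1) before weld(shift 3); tap(shift 1) before grind(shift 2); finish(shift 2) before route(shift 3); grind(shift 2) before weld(shift 3); drill(shift 1) != route(shift 3); route(shift 3) != bend(shift 1); grind(shift 2) != route(shift 3).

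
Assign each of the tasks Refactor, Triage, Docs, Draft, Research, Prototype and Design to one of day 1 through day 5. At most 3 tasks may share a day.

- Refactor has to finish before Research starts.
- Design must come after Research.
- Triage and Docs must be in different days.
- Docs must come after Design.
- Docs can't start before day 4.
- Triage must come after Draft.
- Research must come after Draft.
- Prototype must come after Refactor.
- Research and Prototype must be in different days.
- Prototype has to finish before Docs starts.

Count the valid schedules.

30

Splitting on Refactor: it can be day 1 (25), day 2 (5). Listing each branch's schedules as (Triage, Docs, Draft, Research, Prototype, Design) by day number:
Refactor=day 1: (2,4,1,2,3,3) (2,5,1,2,3,3) (2,5,1,2,3,4) (2,5,1,2,4,3) (2,5,1,2,4,4) (2,5,1,3,2,4) (2,5,1,3,4,4) (3,4,1,2,3,3) (3,5,1,2,3,3) (3,5,1,2,3,4) (3,5,1,2,4,3) (3,5,1,2,4,4) (3,5,1,3,2,4) (3,5,1,3,4,4) (3,5,2,3,2,4) (3,5,2,3,4,4) (4,5,1,2,3,3) (4,5,1,2,3,4) (4,5,1,2,4,3) (4,5,1,2,4,4) (4,5,1,3,2,4) (4,5,1,3,4,4) (4,5,2,3,2,4) (4,5,2,3,4,4) (5,4,1,2,3,3) — 25.
Refactor=day 2: (2,5,1,3,4,4) (3,5,1,3,4,4) (3,5,2,3,4,4) (4,5,1,3,4,4) (4,5,2,3,4,4) — 5.
Summing: 25 + 5 = 30.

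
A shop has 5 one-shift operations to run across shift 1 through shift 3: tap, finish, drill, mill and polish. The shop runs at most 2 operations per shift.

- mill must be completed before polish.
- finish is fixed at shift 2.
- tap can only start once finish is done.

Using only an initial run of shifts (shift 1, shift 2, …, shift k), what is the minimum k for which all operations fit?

3 shifts

The precedence chain requires at least 2 distinct shifts.
With at most 2 per shift and 5 operations, at least 3 shifts are needed.
Propagating the time windows through the other constraints, tap can't land before shift 3, so the schedule must run through at least shift 3.
3 works (last occupied shift: shift 3): for example mill in shift 1, finish in shift 2, polish in shift 2, drill in shift 1, tap in shift 3.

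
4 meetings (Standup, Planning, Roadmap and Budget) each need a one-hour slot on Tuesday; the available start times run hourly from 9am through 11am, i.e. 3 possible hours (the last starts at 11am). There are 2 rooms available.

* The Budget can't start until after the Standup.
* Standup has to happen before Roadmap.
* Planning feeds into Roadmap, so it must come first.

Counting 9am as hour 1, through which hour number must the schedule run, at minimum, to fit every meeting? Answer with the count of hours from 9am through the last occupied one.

The precedence chain requires at least 2 distinct hours.
With at most 2 per hour and 4 meetings, at least 2 hours are needed.
2 works (last occupied hour: 10am): for example Planning in 9am, Roadmap in 10am, Standup in 9am, Budget in 10am.

2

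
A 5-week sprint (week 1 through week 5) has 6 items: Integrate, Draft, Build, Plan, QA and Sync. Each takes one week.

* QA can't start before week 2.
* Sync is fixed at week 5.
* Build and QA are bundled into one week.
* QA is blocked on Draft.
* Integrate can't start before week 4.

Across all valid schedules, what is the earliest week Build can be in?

week 2

Build must be in the same week as QA, which can't be before week 2, so Build is at least week 2.
Build at week 2 is achievable: Sync -> week 5, Build -> week 2, Plan -> week 1, Draft -> week 1, QA -> week 2, Integrate -> week 4.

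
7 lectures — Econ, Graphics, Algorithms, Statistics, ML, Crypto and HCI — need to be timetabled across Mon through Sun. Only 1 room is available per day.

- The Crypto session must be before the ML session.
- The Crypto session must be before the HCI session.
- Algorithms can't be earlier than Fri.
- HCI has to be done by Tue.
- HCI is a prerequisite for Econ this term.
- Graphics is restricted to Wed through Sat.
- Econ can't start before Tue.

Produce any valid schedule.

Crypto=Mon, HCI=Tue, Statistics=Sun, Econ=Thu, Graphics=Wed, ML=Sat, Algorithms=Fri

Checking: HCI(Tue) before Econ(Thu); Crypto(Mon) before HCI(Tue); Crypto(Mon) before ML(Sat); Graphics=Wed in [Wed,Sat]; HCI=Tue in [Mon,Tue]; Econ=Thu in [Tue,Sun]; Algorithms=Fri in [Fri,Sun]; max 1 per day (cap 1).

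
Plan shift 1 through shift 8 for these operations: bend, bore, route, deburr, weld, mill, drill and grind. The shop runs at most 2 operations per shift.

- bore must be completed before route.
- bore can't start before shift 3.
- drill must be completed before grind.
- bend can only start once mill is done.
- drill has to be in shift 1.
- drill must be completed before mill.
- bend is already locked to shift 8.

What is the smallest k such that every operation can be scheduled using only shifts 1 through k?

The precedence chain requires at least 3 distinct shifts.
With at most 2 per shift and 8 operations, at least 4 shifts are needed.
bend can't be placed before shift 8, so the schedule must run through at least shift 8.
8 works (last occupied shift: shift 8): for example deburr -> shift 1, bend -> shift 8, route -> shift 4, drill -> shift 1, grind -> shift 2, bore -> shift 3, mill -> shift 2, weld -> shift 3.

8 shifts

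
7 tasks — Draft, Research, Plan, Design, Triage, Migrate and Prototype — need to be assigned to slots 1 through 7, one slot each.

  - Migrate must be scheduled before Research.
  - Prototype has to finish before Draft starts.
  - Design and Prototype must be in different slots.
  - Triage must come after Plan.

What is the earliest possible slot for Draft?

2

Precedence pushes Draft to at least 2.
Draft at 2 is achievable: Plan -> 1; Draft -> 2; Migrate -> 1; Research -> 2; Design -> 2; Prototype -> 1; Triage -> 2.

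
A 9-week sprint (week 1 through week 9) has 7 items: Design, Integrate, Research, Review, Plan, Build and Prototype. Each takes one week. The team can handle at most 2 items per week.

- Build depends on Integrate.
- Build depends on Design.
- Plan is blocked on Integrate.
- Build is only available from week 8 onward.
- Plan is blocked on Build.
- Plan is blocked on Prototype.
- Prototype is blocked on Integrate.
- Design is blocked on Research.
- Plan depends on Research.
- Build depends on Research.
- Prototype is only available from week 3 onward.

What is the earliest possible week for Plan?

Precedence pushes Plan to at least week 9.
Plan at week 9 is achievable: Review in week 2; Plan in week 9; Research in week 1; Integrate in week 1; Design in week 2; Prototype in week 3; Build in week 8.

week 9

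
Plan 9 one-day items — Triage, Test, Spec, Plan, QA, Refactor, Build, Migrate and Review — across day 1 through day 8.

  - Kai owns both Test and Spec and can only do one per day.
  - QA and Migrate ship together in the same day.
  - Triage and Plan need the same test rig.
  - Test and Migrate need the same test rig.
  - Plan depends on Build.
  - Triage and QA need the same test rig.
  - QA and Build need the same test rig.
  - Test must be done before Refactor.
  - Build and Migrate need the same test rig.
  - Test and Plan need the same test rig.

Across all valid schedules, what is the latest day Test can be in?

Downstream work caps Test at day 7.
Test at day 7 is achievable: Spec=day 1, Build=day 1, Test=day 7, Plan=day 2, Review=day 1, Triage=day 1, Refactor=day 8, QA=day 2, Migrate=day 2.

day 7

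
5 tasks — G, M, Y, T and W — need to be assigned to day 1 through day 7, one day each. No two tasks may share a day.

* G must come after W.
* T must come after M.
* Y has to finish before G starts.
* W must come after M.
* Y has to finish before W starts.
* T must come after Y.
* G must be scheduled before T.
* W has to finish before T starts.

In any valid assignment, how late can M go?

Downstream work caps M at day 4.
M at day 4 is achievable: Y=day 1, W=day 5, M=day 4, T=day 7, G=day 6.

day 4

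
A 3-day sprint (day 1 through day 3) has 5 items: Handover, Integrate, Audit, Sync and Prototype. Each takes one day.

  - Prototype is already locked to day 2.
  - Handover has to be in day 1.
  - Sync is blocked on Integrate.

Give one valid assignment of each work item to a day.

Handover in day 1; Audit in day 1; Sync in day 2; Integrate in day 1; Prototype in day 2

Checking: Integrate(day 1) before Sync(day 2); Prototype=day 2 in [day 2,day 2]; Handover=day 1 in [day 1,day 1].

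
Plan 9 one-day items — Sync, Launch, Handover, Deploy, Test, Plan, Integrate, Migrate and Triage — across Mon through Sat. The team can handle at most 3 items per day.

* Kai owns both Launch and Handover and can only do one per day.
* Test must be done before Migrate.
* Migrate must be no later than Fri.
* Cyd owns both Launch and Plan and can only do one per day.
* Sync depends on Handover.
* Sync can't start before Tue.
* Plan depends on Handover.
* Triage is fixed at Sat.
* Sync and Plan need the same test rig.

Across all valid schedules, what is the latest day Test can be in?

Downstream work caps Test at Thu.
Test at Thu is achievable: Plan -> Wed; Sync -> Tue; Integrate -> Mon; Launch -> Tue; Deploy -> Mon; Migrate -> Fri; Triage -> Sat; Handover -> Mon; Test -> Thu.

Thu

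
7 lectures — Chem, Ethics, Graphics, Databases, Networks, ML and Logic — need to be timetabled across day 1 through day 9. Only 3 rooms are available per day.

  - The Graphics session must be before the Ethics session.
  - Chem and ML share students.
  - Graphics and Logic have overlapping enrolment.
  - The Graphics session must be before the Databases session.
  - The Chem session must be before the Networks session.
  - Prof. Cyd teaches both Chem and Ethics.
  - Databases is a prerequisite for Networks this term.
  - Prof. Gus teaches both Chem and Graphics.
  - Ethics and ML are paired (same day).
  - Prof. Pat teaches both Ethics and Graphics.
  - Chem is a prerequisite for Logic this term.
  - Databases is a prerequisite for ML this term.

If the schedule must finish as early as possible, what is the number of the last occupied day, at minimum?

The precedence chain requires at least 3 distinct days.
With at most 3 per day and 7 lectures, at least 3 days are needed.
Could 3 days be enough, i.e. nothing placed later than day 3? No: ML must come after Databases (at day 1 or later) → {day 2, day 3}; Databases must come before ML (at day 3 or earlier) → {day 1, day 2}; Networks must come after Chem (at day 1 or later) → {day 2, day 3}; Chem must come before Networks (at day 3 or earlier) → {day 1, day 2}; Logic must come after Chem (at day 1 or later) → {day 2, day 3}; Ethics must come after Graphics (at day 1 or later) → {day 2, day 3}; Graphics must come before Ethics (at day 3 or earlier) → {day 1, day 2}; Databases must come after Graphics (at day 1 or later) → {day 2}; Graphics must come before Databases (at day 2 or earlier) → {day 1}; Chem can't share with Graphics (day 1) → {day 2}; Ethics can't share with Chem (day 2) → {day 3}; ML must come after Databases (at day 2 or later) → {day 3}; Networks must come after Chem (at day 2 or later) → {day 3}; Logic must come after Chem (at day 2 or later) → {day 3}; that puts Ethics, Networks, ML and Logic all in day 3 — more than 3 per day.
So 3 days is not enough.
4 works (last occupied day: day 4): for example Databases -> day 2, Ethics -> day 3, Logic -> day 4, Networks -> day 3, ML -> day 3, Chem -> day 2, Graphics -> day 1.

day 4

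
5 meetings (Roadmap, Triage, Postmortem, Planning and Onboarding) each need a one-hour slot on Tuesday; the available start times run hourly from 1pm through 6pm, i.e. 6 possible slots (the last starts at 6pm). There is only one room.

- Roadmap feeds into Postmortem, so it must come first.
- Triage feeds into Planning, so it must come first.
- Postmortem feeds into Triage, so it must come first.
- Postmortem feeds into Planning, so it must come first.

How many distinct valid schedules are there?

Splitting on Roadmap: it can be 1pm (20), 2pm (8), 3pm (2). Listing each branch's schedules as (Triage, Postmortem, Planning, Onboarding):
Roadmap=1pm: (3pm,2pm,4pm,5pm) (3pm,2pm,4pm,6pm) (3pm,2pm,5pm,4pm) (3pm,2pm,5pm,6pm) (3pm,2pm,6pm,4pm) (3pm,2pm,6pm,5pm) (4pm,2pm,5pm,3pm) (4pm,2pm,5pm,6pm) (4pm,2pm,6pm,3pm) (4pm,2pm,6pm,5pm) (4pm,3pm,5pm,2pm) (4pm,3pm,5pm,6pm) (4pm,3pm,6pm,2pm) (4pm,3pm,6pm,5pm) (5pm,2pm,6pm,3pm) (5pm,2pm,6pm,4pm) (5pm,3pm,6pm,2pm) (5pm,3pm,6pm,4pm) (5pm,4pm,6pm,2pm) (5pm,4pm,6pm,3pm) — 20.
Roadmap=2pm: (4pm,3pm,5pm,1pm) (4pm,3pm,5pm,6pm) (4pm,3pm,6pm,1pm) (4pm,3pm,6pm,5pm) (5pm,3pm,6pm,1pm) (5pm,3pm,6pm,4pm) (5pm,4pm,6pm,1pm) (5pm,4pm,6pm,3pm) — 8.
Roadmap=3pm: (5pm,4pm,6pm,1pm) (5pm,4pm,6pm,2pm) — 2.
Summing: 20 + 8 + 2 = 30.

30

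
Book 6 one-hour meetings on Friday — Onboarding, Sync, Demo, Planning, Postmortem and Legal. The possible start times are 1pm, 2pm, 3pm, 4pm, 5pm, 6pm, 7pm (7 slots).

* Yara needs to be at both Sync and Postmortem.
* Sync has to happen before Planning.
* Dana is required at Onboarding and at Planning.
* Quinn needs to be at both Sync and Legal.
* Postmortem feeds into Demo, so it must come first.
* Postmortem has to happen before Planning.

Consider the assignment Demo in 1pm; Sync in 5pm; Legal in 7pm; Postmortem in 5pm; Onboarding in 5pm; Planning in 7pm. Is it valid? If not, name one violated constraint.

Sync has to happen before Planning — holds.
Quinn needs to be at both Sync and Legal — holds.
Dana is required at Onboarding and at Planning — holds.
Postmortem has to happen before Planning — holds.
Postmortem feeds into Demo, so it must come first — violated.
Yara needs to be at both Sync and Postmortem — violated.

No — it violates: Postmortem feeds into Demo, so it must come first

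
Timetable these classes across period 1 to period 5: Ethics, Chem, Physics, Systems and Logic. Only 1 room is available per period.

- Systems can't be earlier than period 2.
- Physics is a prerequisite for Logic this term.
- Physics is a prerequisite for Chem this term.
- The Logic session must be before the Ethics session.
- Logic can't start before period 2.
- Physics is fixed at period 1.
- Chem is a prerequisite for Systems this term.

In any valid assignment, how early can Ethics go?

period 3

Precedence pushes Ethics to at least period 3.
Ethics at period 3 is achievable: Logic -> period 2; Chem -> period 4; Physics -> period 1; Ethics -> period 3; Systems -> period 5.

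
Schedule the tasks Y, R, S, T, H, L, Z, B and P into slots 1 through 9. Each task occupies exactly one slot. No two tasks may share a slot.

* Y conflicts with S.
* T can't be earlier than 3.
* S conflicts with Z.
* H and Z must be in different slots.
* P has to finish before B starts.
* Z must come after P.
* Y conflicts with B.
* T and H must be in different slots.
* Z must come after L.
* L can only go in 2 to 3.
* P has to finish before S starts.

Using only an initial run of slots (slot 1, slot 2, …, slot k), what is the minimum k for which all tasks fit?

The precedence chain requires at least 2 distinct slots.
With at most 1 per slot and 9 tasks, at least 9 slots are needed.
T can't be placed before 3, so the schedule must run through at least slot 3.
9 works (last occupied slot: 9): for example Y=7; R=8; L=2; T=3; B=6; Z=4; H=9; S=5; P=1.

9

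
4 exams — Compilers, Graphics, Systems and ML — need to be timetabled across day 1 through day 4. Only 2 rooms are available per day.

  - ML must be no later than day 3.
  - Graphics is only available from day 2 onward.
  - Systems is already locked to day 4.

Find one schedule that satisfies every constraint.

Compilers -> day 1, Graphics -> day 2, Systems -> day 4, ML -> day 1

Checking: Graphics=day 2 in [day 2,day 4]; ML=day 1 in [day 1,day 3]; Systems=day 4 in [day 4,day 4]; max 2 per day (cap 2).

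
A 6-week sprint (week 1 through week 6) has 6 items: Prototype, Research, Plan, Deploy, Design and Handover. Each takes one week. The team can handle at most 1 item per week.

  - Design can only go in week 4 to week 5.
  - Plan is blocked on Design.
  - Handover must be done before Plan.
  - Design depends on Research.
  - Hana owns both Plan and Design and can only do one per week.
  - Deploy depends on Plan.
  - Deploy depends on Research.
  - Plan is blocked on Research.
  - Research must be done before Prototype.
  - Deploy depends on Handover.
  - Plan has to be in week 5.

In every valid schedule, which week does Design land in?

week 4

Design's window is week 4–week 5.
Plan is fixed at week 5, and Design can't share a week with Plan.
So Design must be week 4.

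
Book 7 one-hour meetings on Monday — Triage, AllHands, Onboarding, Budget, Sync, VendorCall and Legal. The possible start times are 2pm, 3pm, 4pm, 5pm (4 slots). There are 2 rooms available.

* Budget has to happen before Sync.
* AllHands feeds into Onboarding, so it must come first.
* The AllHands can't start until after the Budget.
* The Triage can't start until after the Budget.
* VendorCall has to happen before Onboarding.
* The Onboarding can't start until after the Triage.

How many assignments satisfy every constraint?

Splitting on Triage: it can be 3pm (24), 4pm (24). Listing each branch's schedules as (AllHands, Onboarding, Budget, Sync, VendorCall, Legal):
Triage=3pm: (3pm,4pm,2pm,4pm,2pm,5pm) (3pm,4pm,2pm,5pm,2pm,4pm) (3pm,4pm,2pm,5pm,2pm,5pm) (3pm,5pm,2pm,4pm,2pm,4pm) (3pm,5pm,2pm,4pm,2pm,5pm) (3pm,5pm,2pm,4pm,4pm,2pm) (3pm,5pm,2pm,4pm,4pm,5pm) (3pm,5pm,2pm,5pm,2pm,4pm) (3pm,5pm,2pm,5pm,4pm,2pm) (3pm,5pm,2pm,5pm,4pm,4pm) (4pm,5pm,2pm,3pm,2pm,4pm) (4pm,5pm,2pm,3pm,2pm,5pm) (4pm,5pm,2pm,3pm,4pm,2pm) (4pm,5pm,2pm,3pm,4pm,5pm) (4pm,5pm,2pm,4pm,2pm,3pm) (4pm,5pm,2pm,4pm,2pm,5pm) (4pm,5pm,2pm,4pm,3pm,2pm) (4pm,5pm,2pm,4pm,3pm,5pm) (4pm,5pm,2pm,5pm,2pm,3pm) (4pm,5pm,2pm,5pm,2pm,4pm) (4pm,5pm,2pm,5pm,3pm,2pm) (4pm,5pm,2pm,5pm,3pm,4pm) (4pm,5pm,2pm,5pm,4pm,2pm) (4pm,5pm,2pm,5pm,4pm,3pm) — 24.
Triage=4pm: (3pm,5pm,2pm,3pm,2pm,4pm) (3pm,5pm,2pm,3pm,2pm,5pm) (3pm,5pm,2pm,3pm,4pm,2pm) (3pm,5pm,2pm,3pm,4pm,5pm) (3pm,5pm,2pm,4pm,2pm,3pm) (3pm,5pm,2pm,4pm,2pm,5pm) (3pm,5pm,2pm,4pm,3pm,2pm) (3pm,5pm,2pm,4pm,3pm,5pm) (3pm,5pm,2pm,5pm,2pm,3pm) (3pm,5pm,2pm,5pm,2pm,4pm) (3pm,5pm,2pm,5pm,3pm,2pm) (3pm,5pm,2pm,5pm,3pm,4pm) (3pm,5pm,2pm,5pm,4pm,2pm) (3pm,5pm,2pm,5pm,4pm,3pm) (4pm,5pm,2pm,3pm,2pm,3pm) (4pm,5pm,2pm,3pm,2pm,5pm) (4pm,5pm,2pm,3pm,3pm,2pm) (4pm,5pm,2pm,3pm,3pm,5pm) (4pm,5pm,2pm,5pm,2pm,3pm) (4pm,5pm,2pm,5pm,3pm,2pm) (4pm,5pm,2pm,5pm,3pm,3pm) (4pm,5pm,3pm,5pm,2pm,2pm) (4pm,5pm,3pm,5pm,2pm,3pm) (4pm,5pm,3pm,5pm,3pm,2pm) — 24.
Summing: 24 + 24 = 48.

48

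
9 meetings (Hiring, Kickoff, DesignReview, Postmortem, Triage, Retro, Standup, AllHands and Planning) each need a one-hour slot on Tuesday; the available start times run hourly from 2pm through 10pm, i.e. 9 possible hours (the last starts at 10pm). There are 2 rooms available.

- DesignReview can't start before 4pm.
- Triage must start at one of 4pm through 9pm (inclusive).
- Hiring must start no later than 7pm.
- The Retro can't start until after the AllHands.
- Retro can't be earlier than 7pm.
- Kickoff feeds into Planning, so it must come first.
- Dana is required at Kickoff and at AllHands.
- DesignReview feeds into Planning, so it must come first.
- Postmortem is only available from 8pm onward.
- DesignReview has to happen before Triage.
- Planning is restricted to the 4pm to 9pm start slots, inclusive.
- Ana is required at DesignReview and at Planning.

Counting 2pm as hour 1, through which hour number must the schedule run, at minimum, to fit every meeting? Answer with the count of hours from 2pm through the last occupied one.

7 hours

The precedence chain requires at least 2 distinct hours.
With at most 2 per hour and 9 meetings, at least 5 hours are needed.
Postmortem can't be placed before 8pm — that is hour 7 counting from 2pm — so the schedule must run through at least 7 hours.
7 works (last occupied hour: 8pm): for example Hiring=2pm; Retro=7pm; DesignReview=4pm; Postmortem=8pm; AllHands=3pm; Triage=5pm; Kickoff=2pm; Standup=3pm; Planning=5pm.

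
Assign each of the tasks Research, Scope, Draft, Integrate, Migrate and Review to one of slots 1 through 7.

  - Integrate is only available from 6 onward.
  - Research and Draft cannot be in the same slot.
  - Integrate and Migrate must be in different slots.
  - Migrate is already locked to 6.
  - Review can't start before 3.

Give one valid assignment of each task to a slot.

Draft in 2, Review in 3, Integrate in 7, Research in 1, Scope in 1, Migrate in 6

Checking: Research(1) != Draft(2); Integrate(7) != Migrate(6); Migrate=6 in [6,6]; Integrate=7 in [6,7]; Review=3 in [3,7].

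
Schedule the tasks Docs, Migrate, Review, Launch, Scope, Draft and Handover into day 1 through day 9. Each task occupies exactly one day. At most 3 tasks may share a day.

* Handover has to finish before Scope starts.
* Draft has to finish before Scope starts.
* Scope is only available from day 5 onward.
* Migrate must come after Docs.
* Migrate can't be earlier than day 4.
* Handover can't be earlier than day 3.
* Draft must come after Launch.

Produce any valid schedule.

Handover -> day 3; Review -> day 1; Launch -> day 1; Docs -> day 1; Draft -> day 2; Migrate -> day 4; Scope -> day 5

Checking: Handover(day 3) before Scope(day 5); Draft(day 2) before Scope(day 5); Launch(day 1) before Draft(day 2); Docs(day 1) before Migrate(day 4); Scope=day 5 in [day 5,day 9]; Migrate=day 4 in [day 4,day 9]; Handover=day 3 in [day 3,day 9]; max 3 per day (cap 3).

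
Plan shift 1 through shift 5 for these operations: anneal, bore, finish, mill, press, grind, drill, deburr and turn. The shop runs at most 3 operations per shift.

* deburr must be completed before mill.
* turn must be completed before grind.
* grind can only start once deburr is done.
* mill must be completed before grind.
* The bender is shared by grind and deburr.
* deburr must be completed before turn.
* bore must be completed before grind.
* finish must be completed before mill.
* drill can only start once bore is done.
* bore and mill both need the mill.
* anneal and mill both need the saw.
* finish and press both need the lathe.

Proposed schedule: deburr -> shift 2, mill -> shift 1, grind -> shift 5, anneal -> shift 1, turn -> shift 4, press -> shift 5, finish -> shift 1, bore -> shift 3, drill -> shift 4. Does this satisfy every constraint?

turn must be completed before grind — holds.
finish and press both need the lathe — holds.
deburr must be completed before mill — violated.
The bender is shared by grind and deburr — holds.
bore must be completed before grind — holds.
drill can only start once bore is done — holds.
anneal and mill both need the saw — violated.
finish must be completed before mill — violated.
mill must be completed before grind — holds.
grind can only start once deburr is done — holds.
bore and mill both need the mill — holds.
deburr must be completed before turn — holds.
The shop runs at most 3 operations per shift — holds.

Invalid. deburr must be completed before mill.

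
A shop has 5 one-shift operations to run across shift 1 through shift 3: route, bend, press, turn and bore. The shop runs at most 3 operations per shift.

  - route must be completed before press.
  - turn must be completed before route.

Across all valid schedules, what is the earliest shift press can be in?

Precedence pushes press to at least shift 3.
press at shift 3 is achievable: bend=shift 1, press=shift 3, turn=shift 1, route=shift 2, bore=shift 1.

shift 3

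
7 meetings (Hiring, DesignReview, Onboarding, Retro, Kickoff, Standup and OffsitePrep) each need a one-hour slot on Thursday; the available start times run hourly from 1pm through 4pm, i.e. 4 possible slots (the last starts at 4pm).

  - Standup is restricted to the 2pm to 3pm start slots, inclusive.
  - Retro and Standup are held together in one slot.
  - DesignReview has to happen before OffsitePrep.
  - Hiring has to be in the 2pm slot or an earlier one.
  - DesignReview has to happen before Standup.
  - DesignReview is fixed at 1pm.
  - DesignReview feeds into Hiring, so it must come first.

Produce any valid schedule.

OffsitePrep in 2pm; Retro in 2pm; DesignReview in 1pm; Hiring in 2pm; Standup in 2pm; Kickoff in 1pm; Onboarding in 1pm

Checking: DesignReview(1pm) before Hiring(2pm); DesignReview(1pm) before OffsitePrep(2pm); DesignReview(1pm) before Standup(2pm); Retro = Standup = 2pm; Hiring=2pm in [1pm,2pm]; Standup=2pm in [2pm,3pm]; DesignReview=1pm in [1pm,1pm].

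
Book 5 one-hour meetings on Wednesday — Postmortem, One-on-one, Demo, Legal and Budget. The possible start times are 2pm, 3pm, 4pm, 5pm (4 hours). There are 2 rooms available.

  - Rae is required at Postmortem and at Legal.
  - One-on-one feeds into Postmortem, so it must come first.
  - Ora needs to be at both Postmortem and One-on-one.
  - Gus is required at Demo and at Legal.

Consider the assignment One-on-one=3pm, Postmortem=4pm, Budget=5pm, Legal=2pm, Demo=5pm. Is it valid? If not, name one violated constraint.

Gus is required at Demo and at Legal — holds.
Rae is required at Postmortem and at Legal — holds.
Ora needs to be at both Postmortem and One-on-one — holds.
There are 2 rooms available — holds.
One-on-one feeds into Postmortem, so it must come first — holds.

Yes, all constraints hold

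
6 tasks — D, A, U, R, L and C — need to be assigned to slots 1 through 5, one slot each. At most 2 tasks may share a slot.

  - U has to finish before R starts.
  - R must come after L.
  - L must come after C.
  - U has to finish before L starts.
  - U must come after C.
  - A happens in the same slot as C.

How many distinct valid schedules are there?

Splitting on D: it can be 1 (1), 2 (4), 3 (5), 4 (5), 5 (5). Listing each branch's schedules as (A, U, R, L, C):
D=1: (2,3,5,4,2) — 1.
D=2: (1,2,4,3,1) (1,2,5,3,1) (1,2,5,4,1) (1,3,5,4,1) — 4.
D=3: (1,2,4,3,1) (1,2,5,3,1) (1,2,5,4,1) (1,3,5,4,1) (2,3,5,4,2) — 5.
D=4: (1,2,4,3,1) (1,2,5,3,1) (1,2,5,4,1) (1,3,5,4,1) (2,3,5,4,2) — 5.
D=5: (1,2,4,3,1) (1,2,5,3,1) (1,2,5,4,1) (1,3,5,4,1) (2,3,5,4,2) — 5.
Summing: 1 + 4 + 5 + 5 + 5 = 20.

20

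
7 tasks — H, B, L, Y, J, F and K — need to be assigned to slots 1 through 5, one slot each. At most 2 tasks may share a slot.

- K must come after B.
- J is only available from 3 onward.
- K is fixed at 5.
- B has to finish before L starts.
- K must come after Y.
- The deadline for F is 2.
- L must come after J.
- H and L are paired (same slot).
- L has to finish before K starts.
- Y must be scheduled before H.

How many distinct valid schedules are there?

14

Splitting on B: it can be 1 (5), 2 (5), 3 (4). Listing each branch's schedules as (H, L, Y, J, F, K):
B=1: (4,4,1,3,2,5) (4,4,2,3,1,5) (4,4,2,3,2,5) (4,4,3,3,1,5) (4,4,3,3,2,5) — 5.
B=2: (4,4,1,3,1,5) (4,4,1,3,2,5) (4,4,2,3,1,5) (4,4,3,3,1,5) (4,4,3,3,2,5) — 5.
B=3: (4,4,1,3,1,5) (4,4,1,3,2,5) (4,4,2,3,1,5) (4,4,2,3,2,5) — 4.
Summing: 5 + 5 + 4 = 14.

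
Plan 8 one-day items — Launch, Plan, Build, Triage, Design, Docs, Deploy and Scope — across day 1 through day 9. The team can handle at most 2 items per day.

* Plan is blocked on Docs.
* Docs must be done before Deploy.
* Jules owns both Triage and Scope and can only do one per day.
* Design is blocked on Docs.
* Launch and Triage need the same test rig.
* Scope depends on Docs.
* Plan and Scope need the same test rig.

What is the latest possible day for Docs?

day 7

Downstream work caps Docs at day 8.
Docs at day 7 is achievable: Launch=day 1, Build=day 1, Deploy=day 9, Design=day 8, Triage=day 2, Docs=day 7, Plan=day 8, Scope=day 9.
Nothing later works — the conflict and capacity constraints rule out every day after day 7.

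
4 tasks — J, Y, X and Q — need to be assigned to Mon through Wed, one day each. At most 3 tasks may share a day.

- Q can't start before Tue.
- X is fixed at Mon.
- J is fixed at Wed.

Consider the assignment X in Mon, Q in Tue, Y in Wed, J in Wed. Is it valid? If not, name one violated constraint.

X is fixed at Mon — holds.
Q can't start before Tue — holds.
J is fixed at Wed — holds.
At most 3 tasks may share a day — holds.

Valid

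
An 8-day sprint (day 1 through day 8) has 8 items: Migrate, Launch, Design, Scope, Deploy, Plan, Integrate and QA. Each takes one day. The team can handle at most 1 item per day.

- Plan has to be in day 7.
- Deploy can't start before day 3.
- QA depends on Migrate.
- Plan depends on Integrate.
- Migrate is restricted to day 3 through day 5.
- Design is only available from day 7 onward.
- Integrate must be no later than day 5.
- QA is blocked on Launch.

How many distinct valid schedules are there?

58

Splitting on Migrate: it can be day 3 (26), day 4 (20), day 5 (12). Listing each branch's schedules as (Launch, Design, Scope, Deploy, Plan, Integrate, QA) by day number:
Migrate=day 3: (1,8,2,4,7,5,6) (1,8,2,5,7,4,6) (1,8,2,6,7,4,5) (1,8,2,6,7,5,4) (1,8,4,5,7,2,6) (1,8,4,6,7,2,5) (1,8,5,4,7,2,6) (1,8,5,6,7,2,4) (1,8,6,4,7,2,5) (1,8,6,5,7,2,4) (2,8,1,4,7,5,6) (2,8,1,5,7,4,6) (2,8,1,6,7,4,5) (2,8,1,6,7,5,4) (2,8,4,5,7,1,6) (2,8,4,6,7,1,5) (2,8,5,4,7,1,6) (2,8,5,6,7,1,4) (2,8,6,4,7,1,5) (2,8,6,5,7,1,4) (4,8,1,5,7,2,6) (4,8,1,6,7,2,5) (4,8,2,5,7,1,6) (4,8,2,6,7,1,5) (5,8,1,4,7,2,6) (5,8,2,4,7,1,6) — 26.
Migrate=day 4: (1,8,2,3,7,5,6) (1,8,2,5,7,3,6) (1,8,2,6,7,3,5) (1,8,3,5,7,2,6) (1,8,3,6,7,2,5) (1,8,5,3,7,2,6) (1,8,6,3,7,2,5) (2,8,1,3,7,5,6) (2,8,1,5,7,3,6) (2,8,1,6,7,3,5) (2,8,3,5,7,1,6) (2,8,3,6,7,1,5) (2,8,5,3,7,1,6) (2,8,6,3,7,1,5) (3,8,1,5,7,2,6) (3,8,1,6,7,2,5) (3,8,2,5,7,1,6) (3,8,2,6,7,1,5) (5,8,1,3,7,2,6) (5,8,2,3,7,1,6) — 20.
Migrate=day 5: (1,8,2,3,7,4,6) (1,8,2,4,7,3,6) (1,8,3,4,7,2,6) (1,8,4,3,7,2,6) (2,8,1,3,7,4,6) (2,8,1,4,7,3,6) (2,8,3,4,7,1,6) (2,8,4,3,7,1,6) (3,8,1,4,7,2,6) (3,8,2,4,7,1,6) (4,8,1,3,7,2,6) (4,8,2,3,7,1,6) — 12.
Summing: 26 + 20 + 12 = 58.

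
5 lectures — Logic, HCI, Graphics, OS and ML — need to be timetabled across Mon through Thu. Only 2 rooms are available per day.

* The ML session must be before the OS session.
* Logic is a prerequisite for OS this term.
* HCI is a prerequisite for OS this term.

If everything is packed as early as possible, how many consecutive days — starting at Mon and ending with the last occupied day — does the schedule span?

3

The precedence chain requires at least 2 distinct days.
With at most 2 per day and 5 lectures, at least 3 days are needed.
3 works (last occupied day: Wed): for example HCI -> Mon; OS -> Wed; Graphics -> Tue; Logic -> Mon; ML -> Tue.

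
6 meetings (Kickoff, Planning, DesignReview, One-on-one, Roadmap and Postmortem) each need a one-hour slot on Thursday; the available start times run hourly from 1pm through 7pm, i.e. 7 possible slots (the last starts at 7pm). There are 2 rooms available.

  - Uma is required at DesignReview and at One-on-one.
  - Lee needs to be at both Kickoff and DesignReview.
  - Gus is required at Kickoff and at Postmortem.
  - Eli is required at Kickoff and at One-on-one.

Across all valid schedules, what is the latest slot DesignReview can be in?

7pm

DesignReview at 7pm is achievable: One-on-one=2pm, Postmortem=3pm, Kickoff=1pm, Planning=1pm, DesignReview=7pm, Roadmap=2pm.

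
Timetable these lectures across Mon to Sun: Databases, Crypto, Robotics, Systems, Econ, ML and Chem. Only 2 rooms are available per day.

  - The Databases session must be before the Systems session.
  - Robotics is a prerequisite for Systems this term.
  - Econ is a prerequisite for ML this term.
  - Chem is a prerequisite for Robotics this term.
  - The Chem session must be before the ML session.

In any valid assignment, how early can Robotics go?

Tue

Precedence pushes Robotics to at least Tue; downstream work caps Robotics at Sat.
Robotics at Tue is achievable: Chem=Mon, Econ=Tue, Databases=Mon, ML=Wed, Robotics=Tue, Crypto=Thu, Systems=Wed.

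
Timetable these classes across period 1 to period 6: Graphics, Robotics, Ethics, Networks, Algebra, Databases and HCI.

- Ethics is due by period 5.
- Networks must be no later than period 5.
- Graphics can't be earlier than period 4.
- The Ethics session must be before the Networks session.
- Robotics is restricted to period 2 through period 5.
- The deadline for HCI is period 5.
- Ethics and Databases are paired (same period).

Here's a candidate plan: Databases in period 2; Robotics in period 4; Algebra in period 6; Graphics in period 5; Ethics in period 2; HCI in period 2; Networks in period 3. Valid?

Valid

Ethics and Databases are paired (same period) — holds.
Robotics is restricted to period 2 through period 5 — holds.
Networks must be no later than period 5 — holds.
The deadline for HCI is period 5 — holds.
The Ethics session must be before the Networks session — holds.
Ethics is due by period 5 — holds.
Graphics can't be earlier than period 4 — holds.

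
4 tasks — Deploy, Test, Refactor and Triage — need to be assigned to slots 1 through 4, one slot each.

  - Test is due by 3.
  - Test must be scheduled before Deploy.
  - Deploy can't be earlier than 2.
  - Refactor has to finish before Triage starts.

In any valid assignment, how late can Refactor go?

3

Downstream work caps Refactor at 3.
Refactor at 3 is achievable: Refactor in 3, Triage in 4, Deploy in 2, Test in 1.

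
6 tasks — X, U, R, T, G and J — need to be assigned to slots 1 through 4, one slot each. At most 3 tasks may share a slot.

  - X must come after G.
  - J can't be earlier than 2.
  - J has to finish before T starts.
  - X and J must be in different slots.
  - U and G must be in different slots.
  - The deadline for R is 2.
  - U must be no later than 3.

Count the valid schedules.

Splitting on X: it can be 2 (4), 3 (16), 4 (36). Listing each branch's schedules as (U, R, T, G, J):
X=2: (2,1,4,1,3) (2,2,4,1,3) (3,1,4,1,3) (3,2,4,1,3) — 4.
X=3: (1,1,3,2,2) (1,1,4,2,2) (1,2,3,2,2) (1,2,4,2,2) (2,1,3,1,2) (2,1,4,1,2) (2,2,3,1,2) (2,2,4,1,2) (3,1,3,1,2) (3,1,3,2,2) (3,1,4,1,2) (3,1,4,2,2) (3,2,3,1,2) (3,2,3,2,2) (3,2,4,1,2) (3,2,4,2,2) — 16.
X=4: (1,1,3,2,2) (1,1,3,3,2) (1,1,4,2,2) (1,1,4,2,3) (1,1,4,3,2) (1,1,4,3,3) (1,2,3,2,2) (1,2,3,3,2) (1,2,4,2,2) (1,2,4,2,3) (1,2,4,3,2) (1,2,4,3,3) (2,1,3,1,2) (2,1,3,3,2) (2,1,4,1,2) (2,1,4,1,3) (2,1,4,3,2) (2,1,4,3,3) (2,2,3,1,2) (2,2,3,3,2) (2,2,4,1,2) (2,2,4,1,3) (2,2,4,3,2) (2,2,4,3,3) (3,1,3,1,2) (3,1,3,2,2) (3,1,4,1,2) (3,1,4,1,3) (3,1,4,2,2) (3,1,4,2,3) (3,2,3,1,2) (3,2,3,2,2) (3,2,4,1,2) (3,2,4,1,3) (3,2,4,2,2) (3,2,4,2,3) — 36.
Summing: 4 + 16 + 36 = 56.

56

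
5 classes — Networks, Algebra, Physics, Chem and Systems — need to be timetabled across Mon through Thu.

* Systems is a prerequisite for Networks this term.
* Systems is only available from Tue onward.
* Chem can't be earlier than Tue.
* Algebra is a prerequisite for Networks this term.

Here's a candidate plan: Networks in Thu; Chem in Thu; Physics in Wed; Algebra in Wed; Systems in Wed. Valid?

Yes

Systems is only available from Tue onward — holds.
Chem can't be earlier than Tue — holds.
Systems is a prerequisite for Networks this term — holds.
Algebra is a prerequisite for Networks this term — holds.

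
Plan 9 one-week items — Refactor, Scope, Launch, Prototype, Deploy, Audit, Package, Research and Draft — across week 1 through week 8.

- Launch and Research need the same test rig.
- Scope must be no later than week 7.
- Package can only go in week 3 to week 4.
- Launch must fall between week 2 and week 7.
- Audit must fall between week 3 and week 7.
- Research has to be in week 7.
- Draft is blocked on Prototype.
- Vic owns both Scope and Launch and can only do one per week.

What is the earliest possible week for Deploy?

week 1

Deploy at week 1 is achievable: Deploy=week 1; Audit=week 3; Package=week 3; Launch=week 2; Draft=week 2; Refactor=week 1; Research=week 7; Scope=week 1; Prototype=week 1.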